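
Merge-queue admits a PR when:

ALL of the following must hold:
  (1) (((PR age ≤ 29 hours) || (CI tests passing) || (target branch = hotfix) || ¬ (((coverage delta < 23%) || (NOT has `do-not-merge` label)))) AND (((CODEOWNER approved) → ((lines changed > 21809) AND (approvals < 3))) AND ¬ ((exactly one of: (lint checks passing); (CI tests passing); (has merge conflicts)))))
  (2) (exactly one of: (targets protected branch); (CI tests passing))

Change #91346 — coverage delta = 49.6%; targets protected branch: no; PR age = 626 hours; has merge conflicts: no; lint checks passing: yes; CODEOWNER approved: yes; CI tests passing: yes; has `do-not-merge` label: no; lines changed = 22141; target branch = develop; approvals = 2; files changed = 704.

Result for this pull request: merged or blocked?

Atomic conditions:
  PR age ≤ 29 hours: 626 ≤ 29 is false
  CI tests passing: yes → true
  target branch = hotfix: develop == hotfix is false
  coverage delta < 23%: 49.6 < 23 is false
  NOT has `do-not-merge` label: no → true
  CODEOWNER approved: yes → true
  lines changed > 21809: 22141 > 21809 is true
  approvals < 3: 2 < 3 is true
  lint checks passing: yes → true
  has merge conflicts: no → false
  targets protected branch: no → false
Combine:
[1.1.4.1] false OR true = true
[1.1.4] NOT true = false
[1.1] false OR true OR false OR false = true
[1.2.1.2] true AND true = true
[1.2.1] true → true = true
[1.2.2.1] exactly-one(true, true, false) = false
[1.2.2] NOT false = true
[1.2] true AND true = true
[1] true AND true = true
[2] exactly-one(false, true) = true
[root] true AND true = true
Overall: true → merged

Merged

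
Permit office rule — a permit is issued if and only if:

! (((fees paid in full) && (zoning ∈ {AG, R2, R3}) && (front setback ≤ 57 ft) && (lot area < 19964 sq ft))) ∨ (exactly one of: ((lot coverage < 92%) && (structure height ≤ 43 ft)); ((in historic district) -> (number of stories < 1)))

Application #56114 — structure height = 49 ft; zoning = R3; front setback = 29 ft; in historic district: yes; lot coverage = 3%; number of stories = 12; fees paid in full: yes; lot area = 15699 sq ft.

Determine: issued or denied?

Denied

Atomic conditions:
  fees paid in full: yes → true
  zoning ∈ {AG, R2, R3}: R3 is in the set → true
  front setback ≤ 57 ft: 29 ≤ 57 is true
  lot area < 19964 sq ft: 15699 < 19964 is true
  lot coverage < 92%: 3 < 92 is true
  structure height ≤ 43 ft: 49 ≤ 43 is false
  in historic district: yes → true
  number of stories < 1: 12 < 1 is false
Combine:
[1.1] true AND true AND true AND true = true
[1] NOT true = false
[2.1] true AND false = false
[2.2] true → false = false
[2] exactly-one(false, false) = false
[root] false OR false = false
Overall: false → denied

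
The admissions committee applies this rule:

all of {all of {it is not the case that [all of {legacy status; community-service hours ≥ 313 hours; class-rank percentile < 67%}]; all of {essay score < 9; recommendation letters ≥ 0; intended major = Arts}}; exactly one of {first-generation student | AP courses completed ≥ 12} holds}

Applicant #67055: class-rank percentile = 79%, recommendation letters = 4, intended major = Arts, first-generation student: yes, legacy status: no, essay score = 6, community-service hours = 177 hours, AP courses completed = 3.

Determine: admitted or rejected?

Atomic conditions:
  legacy status: no → false
  community-service hours ≥ 313 hours: 177 ≥ 313 is false
  class-rank percentile < 67%: 79 < 67 is false
  essay score < 9: 6 < 9 is true
  recommendation letters ≥ 0: 4 ≥ 0 is true
  intended major = Arts: Arts == Arts is true
  first-generation student: yes → true
  AP courses completed ≥ 12: 3 ≥ 12 is false
Combine:
[1.1.1] false AND false AND false = false
[1.1] NOT false = true
[1.2] true AND true AND true = true
[1] true AND true = true
[2] exactly-one(true, false) = true
[root] true AND true = true
Overall: true → admitted

Admitted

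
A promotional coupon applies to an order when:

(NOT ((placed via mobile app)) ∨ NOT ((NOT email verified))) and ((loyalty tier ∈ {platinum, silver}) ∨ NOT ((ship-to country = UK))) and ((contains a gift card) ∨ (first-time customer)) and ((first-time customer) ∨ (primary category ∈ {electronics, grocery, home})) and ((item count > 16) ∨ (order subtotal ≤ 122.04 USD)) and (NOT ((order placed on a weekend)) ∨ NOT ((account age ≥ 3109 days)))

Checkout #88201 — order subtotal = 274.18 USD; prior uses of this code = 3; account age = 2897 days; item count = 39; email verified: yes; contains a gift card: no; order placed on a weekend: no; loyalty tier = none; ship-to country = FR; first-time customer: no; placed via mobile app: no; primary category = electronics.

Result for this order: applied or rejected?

Rejected

Atomic conditions:
  placed via mobile app: no → false
  NOT email verified: yes → false
  loyalty tier ∈ {platinum, silver}: none is not in the set → false
  ship-to country = UK: FR == UK is false
  contains a gift card: no → false
  first-time customer: no → false
  primary category ∈ {electronics, grocery, home}: electronics is in the set → true
  item count > 16: 39 > 16 is true
  order subtotal ≤ 122.04 USD: 274.18 ≤ 122.04 is false
  order placed on a weekend: no → false
  account age ≥ 3109 days: 2897 ≥ 3109 is false
Combine:
[1.1] NOT false = true
[1.2] NOT false = true
[1] true OR true = true
[2.2] NOT false = true
[2] false OR true = true
[3] false OR false = false
[4] false OR true = true
[5] true OR false = true
[6.1] NOT false = true
[6.2] NOT false = true
[6] true OR true = true
[root] true AND true AND false AND true AND true AND true = false
Overall: false → rejected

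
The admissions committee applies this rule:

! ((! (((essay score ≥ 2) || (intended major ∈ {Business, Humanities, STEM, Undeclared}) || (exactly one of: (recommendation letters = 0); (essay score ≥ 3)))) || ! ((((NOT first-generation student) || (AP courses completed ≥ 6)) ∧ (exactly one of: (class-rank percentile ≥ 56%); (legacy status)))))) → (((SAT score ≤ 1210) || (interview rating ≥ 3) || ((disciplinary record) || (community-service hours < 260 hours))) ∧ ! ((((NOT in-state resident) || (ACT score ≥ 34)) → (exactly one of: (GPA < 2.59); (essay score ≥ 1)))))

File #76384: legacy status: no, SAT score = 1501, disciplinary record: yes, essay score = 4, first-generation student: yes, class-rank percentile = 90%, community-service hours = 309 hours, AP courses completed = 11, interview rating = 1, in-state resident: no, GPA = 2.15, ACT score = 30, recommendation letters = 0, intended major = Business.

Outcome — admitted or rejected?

Admitted

Atomic conditions:
  essay score ≥ 2: 4 ≥ 2 is true
  intended major ∈ {Business, Humanities, STEM, Undeclared}: Business is in the set → true
  recommendation letters = 0: 0 == 0 is true
  essay score ≥ 3: 4 ≥ 3 is true
  NOT first-generation student: yes → false
  AP courses completed ≥ 6: 11 ≥ 6 is true
  class-rank percentile ≥ 56%: 90 ≥ 56 is true
  legacy status: no → false
  SAT score ≤ 1210: 1501 ≤ 1210 is false
  interview rating ≥ 3: 1 ≥ 3 is false
  disciplinary record: yes → true
  community-service hours < 260 hours: 309 < 260 is false
  NOT in-state resident: no → true
  ACT score ≥ 34: 30 ≥ 34 is false
  GPA < 2.59: 2.15 < 2.59 is true
  essay score ≥ 1: 4 ≥ 1 is true
Combine:
[1.1.1.1.3] exactly-one(true, true) = false
[1.1.1.1] true OR true OR false = true
[1.1.1] NOT true = false
[1.1.2.1.1] false OR true = true
[1.1.2.1.2] exactly-one(true, false) = true
[1.1.2.1] true AND true = true
[1.1.2] NOT true = false
[1.1] false OR false = false
[1] NOT false = true
[2.1.3] true OR false = true
[2.1] false OR false OR true = true
[2.2.1.1] true OR false = true
[2.2.1.2] exactly-one(true, true) = false
[2.2.1] true → false = false
[2.2] NOT false = true
[2] true AND true = true
[root] true → true = true
Overall: true → admitted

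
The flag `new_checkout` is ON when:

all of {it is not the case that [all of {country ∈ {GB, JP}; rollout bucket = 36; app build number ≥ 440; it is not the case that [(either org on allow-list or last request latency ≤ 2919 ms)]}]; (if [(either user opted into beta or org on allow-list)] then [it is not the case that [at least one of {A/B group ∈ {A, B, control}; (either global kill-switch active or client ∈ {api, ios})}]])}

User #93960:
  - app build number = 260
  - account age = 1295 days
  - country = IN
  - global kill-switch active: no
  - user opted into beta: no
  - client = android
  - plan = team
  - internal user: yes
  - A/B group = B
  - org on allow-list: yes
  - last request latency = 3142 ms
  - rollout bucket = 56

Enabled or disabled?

Atomic conditions:
  country ∈ {GB, JP}: IN is not in the set → false
  rollout bucket = 36: 56 == 36 is false
  app build number ≥ 440: 260 ≥ 440 is false
  org on allow-list: yes → true
  last request latency ≤ 2919 ms: 3142 ≤ 2919 is false
  user opted into beta: no → false
  A/B group ∈ {A, B, control}: B is in the set → true
  global kill-switch active: no → false
  client ∈ {api, ios}: android is not in the set → false
Combine:
[1.1.4.1] true OR false = true
[1.1.4] NOT true = false
[1.1] false AND false AND false AND false = false
[1] NOT false = true
[2.1] false OR true = true
[2.2.1.2] false OR false = false
[2.2.1] true OR false = true
[2.2] NOT true = false
[2] true → false = false
[root] true AND false = false
Overall: false → disabled

Disabled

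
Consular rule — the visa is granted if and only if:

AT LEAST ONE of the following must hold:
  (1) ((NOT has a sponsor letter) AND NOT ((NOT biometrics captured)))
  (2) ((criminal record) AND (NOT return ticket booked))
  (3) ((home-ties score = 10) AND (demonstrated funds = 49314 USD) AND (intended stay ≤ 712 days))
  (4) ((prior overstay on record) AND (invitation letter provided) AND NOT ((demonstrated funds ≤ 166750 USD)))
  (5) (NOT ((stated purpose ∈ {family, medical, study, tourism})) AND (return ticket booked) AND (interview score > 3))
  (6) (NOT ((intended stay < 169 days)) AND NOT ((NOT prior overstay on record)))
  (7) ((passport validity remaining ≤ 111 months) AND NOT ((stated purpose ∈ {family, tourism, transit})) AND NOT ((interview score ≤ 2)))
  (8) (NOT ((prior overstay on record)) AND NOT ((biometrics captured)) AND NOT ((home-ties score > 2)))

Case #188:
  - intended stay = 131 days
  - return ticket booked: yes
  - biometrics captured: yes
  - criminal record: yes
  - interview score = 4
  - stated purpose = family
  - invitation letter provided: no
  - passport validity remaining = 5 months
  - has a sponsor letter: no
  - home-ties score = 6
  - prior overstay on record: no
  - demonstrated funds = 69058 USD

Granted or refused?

Granted

Atomic conditions:
  NOT has a sponsor letter: no → true
  NOT biometrics captured: yes → false
  criminal record: yes → true
  NOT return ticket booked: yes → false
  home-ties score = 10: 6 == 10 is false
  demonstrated funds = 49314 USD: 69058 == 49314 is false
  intended stay ≤ 712 days: 131 ≤ 712 is true
  prior overstay on record: no → false
  invitation letter provided: no → false
  demonstrated funds ≤ 166750 USD: 69058 ≤ 166750 is true
  stated purpose ∈ {family, medical, study, tourism}: family is in the set → true
  return ticket booked: yes → true
  interview score > 3: 4 > 3 is true
  intended stay < 169 days: 131 < 169 is true
  NOT prior overstay on record: no → true
  passport validity remaining ≤ 111 months: 5 ≤ 111 is true
  stated purpose ∈ {family, tourism, transit}: family is in the set → true
  interview score ≤ 2: 4 ≤ 2 is false
  biometrics captured: yes → true
  home-ties score > 2: 6 > 2 is true
Combine:
[1.2] NOT false = true
[1] true AND true = true
[2] true AND false = false
[3] false AND false AND true = false
[4.3] NOT true = false
[4] false AND false AND false = false
[5.1] NOT true = false
[5] false AND true AND true = false
[6.1] NOT true = false
[6.2] NOT true = false
[6] false AND false = false
[7.2] NOT true = false
[7.3] NOT false = true
[7] true AND false AND true = false
[8.1] NOT false = true
[8.2] NOT true = false
[8.3] NOT true = false
[8] true AND false AND false = false
[root] true OR false OR false OR false OR false OR false OR false OR false = true
Overall: true → granted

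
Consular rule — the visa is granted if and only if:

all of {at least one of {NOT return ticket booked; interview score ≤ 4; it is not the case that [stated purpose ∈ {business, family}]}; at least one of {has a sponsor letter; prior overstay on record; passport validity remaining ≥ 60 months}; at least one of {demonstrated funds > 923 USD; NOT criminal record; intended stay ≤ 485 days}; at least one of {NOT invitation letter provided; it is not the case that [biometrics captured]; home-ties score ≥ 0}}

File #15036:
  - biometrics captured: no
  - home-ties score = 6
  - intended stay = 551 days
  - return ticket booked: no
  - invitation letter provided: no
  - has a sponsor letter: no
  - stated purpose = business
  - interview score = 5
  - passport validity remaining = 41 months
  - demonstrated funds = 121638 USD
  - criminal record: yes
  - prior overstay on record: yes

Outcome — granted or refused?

Atomic conditions:
  NOT return ticket booked: no → true
  interview score ≤ 4: 5 ≤ 4 is false
  stated purpose ∈ {business, family}: business is in the set → true
  has a sponsor letter: no → false
  prior overstay on record: yes → true
  passport validity remaining ≥ 60 months: 41 ≥ 60 is false
  demonstrated funds > 923 USD: 121638 > 923 is true
  NOT criminal record: yes → false
  intended stay ≤ 485 days: 551 ≤ 485 is false
  NOT invitation letter provided: no → true
  biometrics captured: no → false
  home-ties score ≥ 0: 6 ≥ 0 is true
Combine:
[1.3] NOT true = false
[1] true OR false OR false = true
[2] false OR true OR false = true
[3] true OR false OR false = true
[4.2] NOT false = true
[4] true OR true OR true = true
[root] true AND true AND true AND true = true
Overall: true → granted

Granted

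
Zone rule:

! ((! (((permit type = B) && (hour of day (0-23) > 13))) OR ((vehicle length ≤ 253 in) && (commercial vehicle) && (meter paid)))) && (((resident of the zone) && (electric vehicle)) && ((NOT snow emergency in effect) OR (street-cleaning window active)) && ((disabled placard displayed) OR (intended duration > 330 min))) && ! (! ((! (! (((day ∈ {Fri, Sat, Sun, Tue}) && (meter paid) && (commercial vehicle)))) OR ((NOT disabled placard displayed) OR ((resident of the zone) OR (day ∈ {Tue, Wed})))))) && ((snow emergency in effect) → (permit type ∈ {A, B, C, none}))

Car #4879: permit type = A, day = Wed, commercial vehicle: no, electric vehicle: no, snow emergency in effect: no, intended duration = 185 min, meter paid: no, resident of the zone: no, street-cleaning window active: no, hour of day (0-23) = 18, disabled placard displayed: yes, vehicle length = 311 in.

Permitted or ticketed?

Atomic conditions:
  permit type = B: A == B is false
  hour of day (0-23) > 13: 18 > 13 is true
  vehicle length ≤ 253 in: 311 ≤ 253 is false
  commercial vehicle: no → false
  meter paid: no → false
  resident of the zone: no → false
  electric vehicle: no → false
  NOT snow emergency in effect: no → true
  street-cleaning window active: no → false
  disabled placard displayed: yes → true
  intended duration > 330 min: 185 > 330 is false
  day ∈ {Fri, Sat, Sun, Tue}: Wed is not in the set → false
  NOT disabled placard displayed: yes → false
  day ∈ {Tue, Wed}: Wed is in the set → true
  snow emergency in effect: no → false
  permit type ∈ {A, B, C, none}: A is in the set → true
Combine:
[1.1.1.1] false AND true = false
[1.1.1] NOT false = true
[1.1.2] false AND false AND false = false
[1.1] true OR false = true
[1] NOT true = false
[2.1] false AND false = false
[2.2] true OR false = true
[2.3] true OR false = true
[2] false AND true AND true = false
[3.1.1.1.1.1] false AND false AND false = false
[3.1.1.1.1] NOT false = true
[3.1.1.1] NOT true = false
[3.1.1.2.2] false OR true = true
[3.1.1.2] false OR true = true
[3.1.1] false OR true = true
[3.1] NOT true = false
[3] NOT false = true
[4] false → true (antecedent false ⇒ implication holds) = true
[root] false AND false AND true AND true = false
Overall: false → ticketed

Ticketed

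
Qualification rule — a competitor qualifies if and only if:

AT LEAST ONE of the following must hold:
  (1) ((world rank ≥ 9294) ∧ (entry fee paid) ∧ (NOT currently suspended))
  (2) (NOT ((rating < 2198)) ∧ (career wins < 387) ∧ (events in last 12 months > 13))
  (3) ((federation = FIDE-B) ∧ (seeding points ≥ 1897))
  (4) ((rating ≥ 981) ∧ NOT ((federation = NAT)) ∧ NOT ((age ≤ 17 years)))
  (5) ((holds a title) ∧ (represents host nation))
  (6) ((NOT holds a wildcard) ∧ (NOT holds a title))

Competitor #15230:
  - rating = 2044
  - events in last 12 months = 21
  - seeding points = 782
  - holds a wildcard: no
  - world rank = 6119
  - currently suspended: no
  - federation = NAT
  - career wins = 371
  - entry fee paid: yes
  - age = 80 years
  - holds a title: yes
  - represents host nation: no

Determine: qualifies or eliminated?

Eliminated

Atomic conditions:
  world rank ≥ 9294: 6119 ≥ 9294 is false
  entry fee paid: yes → true
  NOT currently suspended: no → true
  rating < 2198: 2044 < 2198 is true
  career wins < 387: 371 < 387 is true
  events in last 12 months > 13: 21 > 13 is true
  federation = FIDE-B: NAT == FIDE-B is false
  seeding points ≥ 1897: 782 ≥ 1897 is false
  rating ≥ 981: 2044 ≥ 981 is true
  federation = NAT: NAT == NAT is true
  age ≤ 17 years: 80 ≤ 17 is false
  holds a title: yes → true
  represents host nation: no → false
  NOT holds a wildcard: no → true
  NOT holds a title: yes → false
Combine:
[1] false AND true AND true = false
[2.1] NOT true = false
[2] false AND true AND true = false
[3] false AND false = false
[4.2] NOT true = false
[4.3] NOT false = true
[4] true AND false AND true = false
[5] true AND false = false
[6] true AND false = false
[root] false OR false OR false OR false OR false OR false = false
Overall: false → eliminated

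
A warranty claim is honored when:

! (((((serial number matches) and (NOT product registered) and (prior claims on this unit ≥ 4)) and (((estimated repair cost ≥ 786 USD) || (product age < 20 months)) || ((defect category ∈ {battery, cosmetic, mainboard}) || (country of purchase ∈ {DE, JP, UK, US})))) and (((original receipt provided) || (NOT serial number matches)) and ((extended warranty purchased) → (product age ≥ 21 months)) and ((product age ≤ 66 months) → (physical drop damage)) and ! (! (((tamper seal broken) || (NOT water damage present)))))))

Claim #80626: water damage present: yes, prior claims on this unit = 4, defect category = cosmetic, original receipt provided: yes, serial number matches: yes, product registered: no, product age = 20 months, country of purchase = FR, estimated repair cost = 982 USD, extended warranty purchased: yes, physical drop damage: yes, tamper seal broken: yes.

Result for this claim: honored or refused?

Atomic conditions:
  serial number matches: yes → true
  NOT product registered: no → true
  prior claims on this unit ≥ 4: 4 ≥ 4 is true
  estimated repair cost ≥ 786 USD: 982 ≥ 786 is true
  product age < 20 months: 20 < 20 is false
  defect category ∈ {battery, cosmetic, mainboard}: cosmetic is in the set → true
  country of purchase ∈ {DE, JP, UK, US}: FR is not in the set → false
  original receipt provided: yes → true
  NOT serial number matches: yes → false
  extended warranty purchased: yes → true
  product age ≥ 21 months: 20 ≥ 21 is false
  product age ≤ 66 months: 20 ≤ 66 is true
  physical drop damage: yes → true
  tamper seal broken: yes → true
  NOT water damage present: yes → false
Combine:
[1.1.1] true AND true AND true = true
[1.1.2.1] true OR false = true
[1.1.2.2] true OR false = true
[1.1.2] true OR true = true
[1.1] true AND true = true
[1.2.1] true OR false = true
[1.2.2] true → false = false
[1.2.3] true → true = true
[1.2.4.1.1] true OR false = true
[1.2.4.1] NOT true = false
[1.2.4] NOT false = true
[1.2] true AND false AND true AND true = false
[1] true AND false = false
[root] NOT false = true
Overall: true → honored

Honored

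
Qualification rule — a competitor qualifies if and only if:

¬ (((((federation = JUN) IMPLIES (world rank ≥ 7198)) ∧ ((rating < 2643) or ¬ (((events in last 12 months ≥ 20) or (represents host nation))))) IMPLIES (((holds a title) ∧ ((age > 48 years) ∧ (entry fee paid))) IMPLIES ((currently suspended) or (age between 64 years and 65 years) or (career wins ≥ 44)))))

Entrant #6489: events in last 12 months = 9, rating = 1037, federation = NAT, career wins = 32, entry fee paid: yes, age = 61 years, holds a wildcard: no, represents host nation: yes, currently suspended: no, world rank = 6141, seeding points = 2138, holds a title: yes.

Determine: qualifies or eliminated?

Atomic conditions:
  federation = JUN: NAT == JUN is false
  world rank ≥ 7198: 6141 ≥ 7198 is false
  rating < 2643: 1037 < 2643 is true
  events in last 12 months ≥ 20: 9 ≥ 20 is false
  represents host nation: yes → true
  holds a title: yes → true
  age > 48 years: 61 > 48 is true
  entry fee paid: yes → true
  currently suspended: no → false
  age between 64 years and 65 years: 61 in [64, 65] is false
  career wins ≥ 44: 32 ≥ 44 is false
Combine:
[1.1.1] false → false (antecedent false ⇒ implication holds) = true
[1.1.2.2.1] false OR true = true
[1.1.2.2] NOT true = false
[1.1.2] true OR false = true
[1.1] true AND true = true
[1.2.1.2] true AND true = true
[1.2.1] true AND true = true
[1.2.2] false OR false OR false = false
[1.2] true → false = false
[1] true → false = false
[root] NOT false = true
Overall: true → qualifies

Qualifies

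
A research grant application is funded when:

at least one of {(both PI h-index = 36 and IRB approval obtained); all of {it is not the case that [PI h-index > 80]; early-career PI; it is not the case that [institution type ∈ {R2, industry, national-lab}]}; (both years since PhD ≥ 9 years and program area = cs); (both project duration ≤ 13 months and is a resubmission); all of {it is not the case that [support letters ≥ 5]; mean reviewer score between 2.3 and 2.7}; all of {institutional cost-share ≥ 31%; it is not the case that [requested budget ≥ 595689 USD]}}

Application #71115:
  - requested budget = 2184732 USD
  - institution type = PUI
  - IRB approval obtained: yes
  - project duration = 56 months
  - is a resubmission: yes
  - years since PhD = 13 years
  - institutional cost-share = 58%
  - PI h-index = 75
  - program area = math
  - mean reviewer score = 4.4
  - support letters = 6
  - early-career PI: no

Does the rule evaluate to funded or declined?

Declined

Atomic conditions:
  PI h-index = 36: 75 == 36 is false
  IRB approval obtained: yes → true
  PI h-index > 80: 75 > 80 is false
  early-career PI: no → false
  institution type ∈ {R2, industry, national-lab}: PUI is not in the set → false
  years since PhD ≥ 9 years: 13 ≥ 9 is true
  program area = cs: math == cs is false
  project duration ≤ 13 months: 56 ≤ 13 is false
  is a resubmission: yes → true
  support letters ≥ 5: 6 ≥ 5 is true
  mean reviewer score between 2.3 and 2.7: 4.4 in [2.3, 2.7] is false
  institutional cost-share ≥ 31%: 58 ≥ 31 is true
  requested budget ≥ 595689 USD: 2184732 ≥ 595689 is true
Combine:
[1] false AND true = false
[2.1] NOT false = true
[2.3] NOT false = true
[2] true AND false AND true = false
[3] true AND false = false
[4] false AND true = false
[5.1] NOT true = false
[5] false AND false = false
[6.2] NOT true = false
[6] true AND false = false
[root] false OR false OR false OR false OR false OR false = false
Overall: false → declined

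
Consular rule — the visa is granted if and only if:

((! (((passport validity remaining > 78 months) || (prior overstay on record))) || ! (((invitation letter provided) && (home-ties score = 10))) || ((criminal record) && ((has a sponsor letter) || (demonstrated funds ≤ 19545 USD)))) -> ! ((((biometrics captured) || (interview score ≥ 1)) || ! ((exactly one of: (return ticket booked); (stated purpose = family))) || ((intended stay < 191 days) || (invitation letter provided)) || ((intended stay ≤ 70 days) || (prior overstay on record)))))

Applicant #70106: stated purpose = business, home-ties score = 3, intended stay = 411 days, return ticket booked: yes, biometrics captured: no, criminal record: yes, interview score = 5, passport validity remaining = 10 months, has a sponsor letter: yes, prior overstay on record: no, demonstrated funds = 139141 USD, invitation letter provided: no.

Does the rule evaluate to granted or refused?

Atomic conditions:
  passport validity remaining > 78 months: 10 > 78 is false
  prior overstay on record: no → false
  invitation letter provided: no → false
  home-ties score = 10: 3 == 10 is false
  criminal record: yes → true
  has a sponsor letter: yes → true
  demonstrated funds ≤ 19545 USD: 139141 ≤ 19545 is false
  biometrics captured: no → false
  interview score ≥ 1: 5 ≥ 1 is true
  return ticket booked: yes → true
  stated purpose = family: business == family is false
  intended stay < 191 days: 411 < 191 is false
  intended stay ≤ 70 days: 411 ≤ 70 is false
Combine:
[1.1.1] false OR false = false
[1.1] NOT false = true
[1.2.1] false AND false = false
[1.2] NOT false = true
[1.3.2] true OR false = true
[1.3] true AND true = true
[1] true OR true OR true = true
[2.1.1] false OR true = true
[2.1.2.1] exactly-one(true, false) = true
[2.1.2] NOT true = false
[2.1.3] false OR false = false
[2.1.4] false OR false = false
[2.1] true OR false OR false OR false = true
[2] NOT true = false
[root] true → false = false
Overall: false → refused

Refused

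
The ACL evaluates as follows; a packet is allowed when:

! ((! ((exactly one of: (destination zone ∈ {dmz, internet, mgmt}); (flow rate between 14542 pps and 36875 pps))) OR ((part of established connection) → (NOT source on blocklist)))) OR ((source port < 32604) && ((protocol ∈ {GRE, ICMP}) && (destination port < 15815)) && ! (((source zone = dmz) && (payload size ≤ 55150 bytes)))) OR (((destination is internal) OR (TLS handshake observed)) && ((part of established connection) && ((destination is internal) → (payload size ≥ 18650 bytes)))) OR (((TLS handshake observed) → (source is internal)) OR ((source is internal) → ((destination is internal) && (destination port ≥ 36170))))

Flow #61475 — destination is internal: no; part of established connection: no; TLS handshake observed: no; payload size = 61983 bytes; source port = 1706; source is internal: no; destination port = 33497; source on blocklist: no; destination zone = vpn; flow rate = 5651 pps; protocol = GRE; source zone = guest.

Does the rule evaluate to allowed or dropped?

Allowed

Atomic conditions:
  destination zone ∈ {dmz, internet, mgmt}: vpn is not in the set → false
  flow rate between 14542 pps and 36875 pps: 5651 in [14542, 36875] is false
  part of established connection: no → false
  NOT source on blocklist: no → true
  source port < 32604: 1706 < 32604 is true
  protocol ∈ {GRE, ICMP}: GRE is in the set → true
  destination port < 15815: 33497 < 15815 is false
  source zone = dmz: guest == dmz is false
  payload size ≤ 55150 bytes: 61983 ≤ 55150 is false
  destination is internal: no → false
  TLS handshake observed: no → false
  payload size ≥ 18650 bytes: 61983 ≥ 18650 is true
  source is internal: no → false
  destination port ≥ 36170: 33497 ≥ 36170 is false
Combine:
[1.1.1.1] exactly-one(false, false) = false
[1.1.1] NOT false = true
[1.1.2] false → true (antecedent false ⇒ implication holds) = true
[1.1] true OR true = true
[1] NOT true = false
[2.2] true AND false = false
[2.3.1] false AND false = false
[2.3] NOT false = true
[2] true AND false AND true = false
[3.1] false OR false = false
[3.2.2] false → true (antecedent false ⇒ implication holds) = true
[3.2] false AND true = false
[3] false AND false = false
[4.1] false → false (antecedent false ⇒ implication holds) = true
[4.2.2] false AND false = false
[4.2] false → false (antecedent false ⇒ implication holds) = true
[4] true OR true = true
[root] false OR false OR false OR true = true
Overall: true → allowed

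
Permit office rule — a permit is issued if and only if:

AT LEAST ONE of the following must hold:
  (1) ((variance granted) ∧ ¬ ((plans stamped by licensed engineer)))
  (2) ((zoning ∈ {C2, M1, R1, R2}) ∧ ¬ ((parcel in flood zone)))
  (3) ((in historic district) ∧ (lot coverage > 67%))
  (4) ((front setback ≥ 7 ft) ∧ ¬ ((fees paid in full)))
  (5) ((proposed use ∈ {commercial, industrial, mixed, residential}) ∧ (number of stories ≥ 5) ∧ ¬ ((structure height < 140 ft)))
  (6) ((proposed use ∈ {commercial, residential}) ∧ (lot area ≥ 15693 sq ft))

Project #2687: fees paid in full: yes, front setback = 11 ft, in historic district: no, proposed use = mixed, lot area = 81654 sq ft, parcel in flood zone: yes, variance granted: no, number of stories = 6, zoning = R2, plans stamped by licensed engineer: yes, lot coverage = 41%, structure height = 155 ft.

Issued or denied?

Atomic conditions:
  variance granted: no → false
  plans stamped by licensed engineer: yes → true
  zoning ∈ {C2, M1, R1, R2}: R2 is in the set → true
  parcel in flood zone: yes → true
  in historic district: no → false
  lot coverage > 67%: 41 > 67 is false
  front setback ≥ 7 ft: 11 ≥ 7 is true
  fees paid in full: yes → true
  proposed use ∈ {commercial, industrial, mixed, residential}: mixed is in the set → true
  number of stories ≥ 5: 6 ≥ 5 is true
  structure height < 140 ft: 155 < 140 is false
  proposed use ∈ {commercial, residential}: mixed is not in the set → false
  lot area ≥ 15693 sq ft: 81654 ≥ 15693 is true
Combine:
[1.2] NOT true = false
[1] false AND false = false
[2.2] NOT true = false
[2] true AND false = false
[3] false AND false = false
[4.2] NOT true = false
[4] true AND false = false
[5.3] NOT false = true
[5] true AND true AND true = true
[6] false AND true = false
[root] false OR false OR false OR false OR true OR false = true
Overall: true → issued

Issued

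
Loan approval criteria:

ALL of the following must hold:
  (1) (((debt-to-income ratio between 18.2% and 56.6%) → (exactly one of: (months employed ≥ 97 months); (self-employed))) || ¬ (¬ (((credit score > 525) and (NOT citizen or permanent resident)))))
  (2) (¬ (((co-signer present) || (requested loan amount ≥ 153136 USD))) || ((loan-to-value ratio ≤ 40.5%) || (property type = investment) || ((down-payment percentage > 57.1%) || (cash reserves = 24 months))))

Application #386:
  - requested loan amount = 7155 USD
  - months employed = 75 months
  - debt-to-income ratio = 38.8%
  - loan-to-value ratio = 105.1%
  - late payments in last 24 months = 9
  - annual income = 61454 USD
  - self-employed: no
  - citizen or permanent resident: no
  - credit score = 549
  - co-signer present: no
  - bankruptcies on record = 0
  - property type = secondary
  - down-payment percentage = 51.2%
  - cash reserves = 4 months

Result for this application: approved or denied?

Approved

Atomic conditions:
  debt-to-income ratio between 18.2% and 56.6%: 38.8 in [18.2, 56.6] is true
  months employed ≥ 97 months: 75 ≥ 97 is false
  self-employed: no → false
  credit score > 525: 549 > 525 is true
  NOT citizen or permanent resident: no → true
  co-signer present: no → false
  requested loan amount ≥ 153136 USD: 7155 ≥ 153136 is false
  loan-to-value ratio ≤ 40.5%: 105.1 ≤ 40.5 is false
  property type = investment: secondary == investment is false
  down-payment percentage > 57.1%: 51.2 > 57.1 is false
  cash reserves = 24 months: 4 == 24 is false
Combine:
[1.1.2] exactly-one(false, false) = false
[1.1] true → false = false
[1.2.1.1] true AND true = true
[1.2.1] NOT true = false
[1.2] NOT false = true
[1] false OR true = true
[2.1.1] false OR false = false
[2.1] NOT false = true
[2.2.3] false OR false = false
[2.2] false OR false OR false = false
[2] true OR false = true
[root] true AND true = true
Overall: true → approved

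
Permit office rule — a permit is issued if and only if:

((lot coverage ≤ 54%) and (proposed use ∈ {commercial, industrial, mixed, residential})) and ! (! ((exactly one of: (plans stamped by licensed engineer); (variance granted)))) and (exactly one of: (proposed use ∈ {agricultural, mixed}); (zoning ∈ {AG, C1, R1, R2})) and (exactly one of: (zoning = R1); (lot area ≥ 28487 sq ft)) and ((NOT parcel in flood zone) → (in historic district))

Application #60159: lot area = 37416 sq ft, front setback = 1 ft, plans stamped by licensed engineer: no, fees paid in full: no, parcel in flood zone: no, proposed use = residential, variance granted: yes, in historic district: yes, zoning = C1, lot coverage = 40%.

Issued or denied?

Issued

Atomic conditions:
  lot coverage ≤ 54%: 40 ≤ 54 is true
  proposed use ∈ {commercial, industrial, mixed, residential}: residential is in the set → true
  plans stamped by licensed engineer: no → false
  variance granted: yes → true
  proposed use ∈ {agricultural, mixed}: residential is not in the set → false
  zoning ∈ {AG, C1, R1, R2}: C1 is in the set → true
  zoning = R1: C1 == R1 is false
  lot area ≥ 28487 sq ft: 37416 ≥ 28487 is true
  NOT parcel in flood zone: no → true
  in historic district: yes → true
Combine:
[1] true AND true = true
[2.1.1] exactly-one(false, true) = true
[2.1] NOT true = false
[2] NOT false = true
[3] exactly-one(false, true) = true
[4] exactly-one(false, true) = true
[5] true → true = true
[root] true AND true AND true AND true AND true = true
Overall: true → issued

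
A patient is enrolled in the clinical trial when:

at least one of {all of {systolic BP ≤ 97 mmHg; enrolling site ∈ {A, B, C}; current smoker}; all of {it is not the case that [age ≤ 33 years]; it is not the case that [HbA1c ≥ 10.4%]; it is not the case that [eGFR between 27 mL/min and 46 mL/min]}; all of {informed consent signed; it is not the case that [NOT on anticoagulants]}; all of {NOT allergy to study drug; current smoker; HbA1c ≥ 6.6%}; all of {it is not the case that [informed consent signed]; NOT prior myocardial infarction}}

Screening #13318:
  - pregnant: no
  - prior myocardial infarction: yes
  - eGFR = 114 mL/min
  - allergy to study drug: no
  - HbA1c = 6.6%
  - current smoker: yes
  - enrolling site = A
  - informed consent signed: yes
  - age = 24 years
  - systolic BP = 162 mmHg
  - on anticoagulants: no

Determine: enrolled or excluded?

Atomic conditions:
  systolic BP ≤ 97 mmHg: 162 ≤ 97 is false
  enrolling site ∈ {A, B, C}: A is in the set → true
  current smoker: yes → true
  age ≤ 33 years: 24 ≤ 33 is true
  HbA1c ≥ 10.4%: 6.6 ≥ 10.4 is false
  eGFR between 27 mL/min and 46 mL/min: 114 in [27, 46] is false
  informed consent signed: yes → true
  NOT on anticoagulants: no → true
  NOT allergy to study drug: no → true
  HbA1c ≥ 6.6%: 6.6 ≥ 6.6 is true
  NOT prior myocardial infarction: yes → false
Combine:
[1] false AND true AND true = false
[2.1] NOT true = false
[2.2] NOT false = true
[2.3] NOT false = true
[2] false AND true AND true = false
[3.2] NOT true = false
[3] true AND false = false
[4] true AND true AND true = true
[5.1] NOT true = false
[5] false AND false = false
[root] false OR false OR false OR true OR false = true
Overall: true → enrolled

Enrolled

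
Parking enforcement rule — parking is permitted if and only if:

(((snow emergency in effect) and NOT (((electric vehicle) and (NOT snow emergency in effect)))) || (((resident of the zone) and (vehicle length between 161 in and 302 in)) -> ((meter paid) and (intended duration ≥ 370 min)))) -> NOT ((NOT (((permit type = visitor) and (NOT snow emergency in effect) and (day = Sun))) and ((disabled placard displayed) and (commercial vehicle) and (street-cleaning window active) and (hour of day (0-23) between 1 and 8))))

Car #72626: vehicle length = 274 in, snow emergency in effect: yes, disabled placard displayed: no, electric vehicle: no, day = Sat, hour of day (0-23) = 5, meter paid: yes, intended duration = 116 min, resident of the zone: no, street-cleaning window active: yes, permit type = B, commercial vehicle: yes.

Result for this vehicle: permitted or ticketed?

Permitted

Atomic conditions:
  snow emergency in effect: yes → true
  electric vehicle: no → false
  NOT snow emergency in effect: yes → false
  resident of the zone: no → false
  vehicle length between 161 in and 302 in: 274 in [161, 302] is true
  meter paid: yes → true
  intended duration ≥ 370 min: 116 ≥ 370 is false
  permit type = visitor: B == visitor is false
  day = Sun: Sat == Sun is false
  disabled placard displayed: no → false
  commercial vehicle: yes → true
  street-cleaning window active: yes → true
  hour of day (0-23) between 1 and 8: 5 in [1, 8] is true
Combine:
[1.1.2.1] false AND false = false
[1.1.2] NOT false = true
[1.1] true AND true = true
[1.2.1] false AND true = false
[1.2.2] true AND false = false
[1.2] false → false (antecedent false ⇒ implication holds) = true
[1] true OR true = true
[2.1.1.1] false AND false AND false = false
[2.1.1] NOT false = true
[2.1.2] false AND true AND true AND true = false
[2.1] true AND false = false
[2] NOT false = true
[root] true → true = true
Overall: true → permitted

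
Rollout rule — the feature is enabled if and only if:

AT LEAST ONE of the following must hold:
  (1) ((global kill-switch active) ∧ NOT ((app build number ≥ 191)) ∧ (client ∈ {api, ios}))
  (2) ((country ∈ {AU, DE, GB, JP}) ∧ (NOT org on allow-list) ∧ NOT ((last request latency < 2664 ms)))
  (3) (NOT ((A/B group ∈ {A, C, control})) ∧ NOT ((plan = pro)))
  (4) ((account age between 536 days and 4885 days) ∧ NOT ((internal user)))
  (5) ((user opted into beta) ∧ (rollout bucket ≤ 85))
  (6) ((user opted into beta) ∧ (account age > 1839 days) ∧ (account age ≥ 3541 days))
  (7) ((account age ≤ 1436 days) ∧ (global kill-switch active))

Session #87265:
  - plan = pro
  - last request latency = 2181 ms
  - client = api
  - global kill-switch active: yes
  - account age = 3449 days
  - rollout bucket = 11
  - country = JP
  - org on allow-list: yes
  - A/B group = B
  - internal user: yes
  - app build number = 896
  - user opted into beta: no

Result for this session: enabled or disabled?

Disabled

Atomic conditions:
  global kill-switch active: yes → true
  app build number ≥ 191: 896 ≥ 191 is true
  client ∈ {api, ios}: api is in the set → true
  country ∈ {AU, DE, GB, JP}: JP is in the set → true
  NOT org on allow-list: yes → false
  last request latency < 2664 ms: 2181 < 2664 is true
  A/B group ∈ {A, C, control}: B is not in the set → false
  plan = pro: pro == pro is true
  account age between 536 days and 4885 days: 3449 in [536, 4885] is true
  internal user: yes → true
  user opted into beta: no → false
  rollout bucket ≤ 85: 11 ≤ 85 is true
  account age > 1839 days: 3449 > 1839 is true
  account age ≥ 3541 days: 3449 ≥ 3541 is false
  account age ≤ 1436 days: 3449 ≤ 1436 is false
Combine:
[1.2] NOT true = false
[1] true AND false AND true = false
[2.3] NOT true = false
[2] true AND false AND false = false
[3.1] NOT false = true
[3.2] NOT true = false
[3] true AND false = false
[4.2] NOT true = false
[4] true AND false = false
[5] false AND true = false
[6] false AND true AND false = false
[7] false AND true = false
[root] false OR false OR false OR false OR false OR false OR false = false
Overall: false → disabled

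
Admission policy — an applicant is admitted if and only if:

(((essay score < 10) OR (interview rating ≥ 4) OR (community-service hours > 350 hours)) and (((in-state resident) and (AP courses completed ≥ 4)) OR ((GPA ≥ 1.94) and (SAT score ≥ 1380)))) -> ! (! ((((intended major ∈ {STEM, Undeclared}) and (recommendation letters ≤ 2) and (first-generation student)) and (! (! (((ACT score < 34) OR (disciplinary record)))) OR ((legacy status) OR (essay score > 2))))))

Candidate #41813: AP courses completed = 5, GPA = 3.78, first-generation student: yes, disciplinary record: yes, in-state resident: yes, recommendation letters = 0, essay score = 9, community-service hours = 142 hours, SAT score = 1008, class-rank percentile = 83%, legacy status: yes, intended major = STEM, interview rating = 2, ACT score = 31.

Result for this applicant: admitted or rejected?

Atomic conditions:
  essay score < 10: 9 < 10 is true
  interview rating ≥ 4: 2 ≥ 4 is false
  community-service hours > 350 hours: 142 > 350 is false
  in-state resident: yes → true
  AP courses completed ≥ 4: 5 ≥ 4 is true
  GPA ≥ 1.94: 3.78 ≥ 1.94 is true
  SAT score ≥ 1380: 1008 ≥ 1380 is false
  intended major ∈ {STEM, Undeclared}: STEM is in the set → true
  recommendation letters ≤ 2: 0 ≤ 2 is true
  first-generation student: yes → true
  ACT score < 34: 31 < 34 is true
  disciplinary record: yes → true
  legacy status: yes → true
  essay score > 2: 9 > 2 is true
Combine:
[1.1] true OR false OR false = true
[1.2.1] true AND true = true
[1.2.2] true AND false = false
[1.2] true OR false = true
[1] true AND true = true
[2.1.1.1] true AND true AND true = true
[2.1.1.2.1.1.1] true OR true = true
[2.1.1.2.1.1] NOT true = false
[2.1.1.2.1] NOT false = true
[2.1.1.2.2] true OR true = true
[2.1.1.2] true OR true = true
[2.1.1] true AND true = true
[2.1] NOT true = false
[2] NOT false = true
[root] true → true = true
Overall: true → admitted

Admitted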